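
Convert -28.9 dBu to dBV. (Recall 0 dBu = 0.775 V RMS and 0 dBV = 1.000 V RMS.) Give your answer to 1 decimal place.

-31.1 dBV

The offset between the scales is 20·log₁₀(0.775/1.000) = −2.214 dB.
So dBV = -28.9 − 2.214 = -31.1 dBV.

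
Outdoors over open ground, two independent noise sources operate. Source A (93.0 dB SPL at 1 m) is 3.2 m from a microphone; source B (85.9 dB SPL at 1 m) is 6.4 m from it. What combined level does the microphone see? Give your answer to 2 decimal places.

83.10 dB SPL

At the listener: L_A = 93.0 − 20·log₁₀(3.2) = 82.897 dB; L_B = 85.9 − 20·log₁₀(6.4) = 69.776 dB.
Combined: 10·log₁₀(10^(82.897/10)+10^(69.776/10)) = 83.10 dB SPL.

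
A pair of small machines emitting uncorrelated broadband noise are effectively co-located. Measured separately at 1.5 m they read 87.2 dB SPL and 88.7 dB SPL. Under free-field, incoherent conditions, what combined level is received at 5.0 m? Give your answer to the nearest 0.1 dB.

80.6 dB SPL

Combined at 1.5 m: 10·log₁₀(10^(87.2/10)+10^(88.7/10)) = 91.02 dB SPL.
Then apply −20·log₁₀(5.0/1.5) = -10.46 dB → 80.6 dB SPL.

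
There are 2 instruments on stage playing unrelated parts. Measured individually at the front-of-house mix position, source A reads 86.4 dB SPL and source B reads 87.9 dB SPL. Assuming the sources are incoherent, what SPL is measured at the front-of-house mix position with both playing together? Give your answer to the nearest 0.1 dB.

90.2 dB SPL

Incoherent sources sum as intensities:
L_total = 10·log₁₀(10^(86.4/10) + 10^(87.9/10)) = 10·log₁₀(1053000000) = 90.2 dB SPL.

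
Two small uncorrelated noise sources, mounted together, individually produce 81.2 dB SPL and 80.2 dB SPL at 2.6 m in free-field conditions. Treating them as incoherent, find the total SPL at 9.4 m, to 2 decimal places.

Combined at 2.6 m: 10·log₁₀(10^(81.2/10)+10^(80.2/10)) = 83.739 dB SPL.
Then apply −20·log₁₀(9.4/2.6) = -11.163 dB → 72.58 dB SPL.

72.58 dB SPL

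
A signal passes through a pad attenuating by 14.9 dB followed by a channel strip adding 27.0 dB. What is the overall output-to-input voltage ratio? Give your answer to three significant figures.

Net gain = (−14.9) + 27.0 = 12.1 dB.
Voltage ratio = 10^(12.1/20) = 4.03.

4.03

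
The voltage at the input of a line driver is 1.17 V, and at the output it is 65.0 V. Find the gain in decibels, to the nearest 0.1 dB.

34.9 dB

Voltage ratio → dB uses the 20·log₁₀ form:
20·log₁₀(65.0/1.17) = 20·log₁₀(55.56) = 34.9 dB.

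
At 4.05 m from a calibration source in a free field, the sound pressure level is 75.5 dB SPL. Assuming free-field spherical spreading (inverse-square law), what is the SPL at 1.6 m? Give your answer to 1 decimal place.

83.6 dB SPL

Inverse-square spreading gives ΔL = −20·log₁₀(d₂/d₁).
ΔL = −20·log₁₀(1.6/4.05) = 8.07 dB, so L₂ = 75.5 + (8.07) = 83.6 dB SPL.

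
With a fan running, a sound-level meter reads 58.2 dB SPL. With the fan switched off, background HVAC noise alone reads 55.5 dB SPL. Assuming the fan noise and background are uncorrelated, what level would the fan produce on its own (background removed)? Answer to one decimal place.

Background correction is a power subtraction:
L_src = 10·log₁₀(10^(58.2/10) − 10^(55.5/10)) = 10·log₁₀(305900) = 54.9 dB SPL.

54.9 dB SPL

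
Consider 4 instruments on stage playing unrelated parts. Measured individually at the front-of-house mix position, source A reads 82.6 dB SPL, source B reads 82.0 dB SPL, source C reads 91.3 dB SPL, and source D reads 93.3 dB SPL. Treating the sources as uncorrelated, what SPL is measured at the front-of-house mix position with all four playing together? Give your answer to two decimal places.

Uncorrelated sources add in intensity (power), not in dB.
L_total = 10·log₁₀(10^(82.6/10) + 10^(82.0/10) + 10^(91.3/10) + 10^(93.3/10)) = 10·log₁₀(3827000000) = 95.83 dB SPL.

95.83 dB SPL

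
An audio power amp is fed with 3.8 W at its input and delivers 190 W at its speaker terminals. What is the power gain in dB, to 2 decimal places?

Power is a power quantity, so gain = 10·log₁₀(P_out/P_in).
10·log₁₀(190/3.8) = 10·log₁₀(50.00) = 16.99 dB.

16.99 dB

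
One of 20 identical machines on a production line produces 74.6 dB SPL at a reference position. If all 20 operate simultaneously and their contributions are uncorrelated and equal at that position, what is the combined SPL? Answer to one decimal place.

87.6 dB SPL

20 equal incoherent sources raise the level by 10·log₁₀(20) = 13.01 dB.
L_total = 74.6 + 13.01 = 87.6 dB SPL.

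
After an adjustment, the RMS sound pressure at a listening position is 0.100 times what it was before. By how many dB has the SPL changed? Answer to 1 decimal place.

-20.0 dB

SPL change from a pressure ratio uses the 20·log₁₀ form:
20·log₁₀(0.100) = -20.0 dB.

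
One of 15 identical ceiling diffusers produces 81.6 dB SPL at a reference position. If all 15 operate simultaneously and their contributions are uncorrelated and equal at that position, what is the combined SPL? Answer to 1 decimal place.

93.4 dB SPL

15 equal incoherent sources raise the level by 10·log₁₀(15) = 11.76 dB.
L_total = 81.6 + 11.76 = 93.4 dB SPL.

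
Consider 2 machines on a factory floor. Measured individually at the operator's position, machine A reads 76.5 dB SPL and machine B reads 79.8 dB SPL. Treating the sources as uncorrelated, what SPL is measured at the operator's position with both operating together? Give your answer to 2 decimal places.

81.47 dB SPL

Uncorrelated sources add in intensity (power), not in dB.
L_total = 10·log₁₀(10^(76.5/10) + 10^(79.8/10)) = 10·log₁₀(140200000) = 81.47 dB SPL.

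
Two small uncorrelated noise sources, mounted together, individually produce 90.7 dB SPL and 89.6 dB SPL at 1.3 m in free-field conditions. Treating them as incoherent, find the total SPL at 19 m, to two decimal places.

Combined at 1.3 m: 10·log₁₀(10^(90.7/10)+10^(89.6/10)) = 93.195 dB SPL.
Then apply −20·log₁₀(19/1.3) = -23.296 dB → 69.90 dB SPL.

69.90 dB SPL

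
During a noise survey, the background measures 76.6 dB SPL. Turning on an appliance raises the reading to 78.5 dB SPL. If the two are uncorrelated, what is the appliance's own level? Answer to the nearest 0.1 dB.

74.0 dB SPL

Background correction is a power subtraction:
L_src = 10·log₁₀(10^(78.5/10) − 10^(76.6/10)) = 10·log₁₀(25090000) = 74.0 dB SPL.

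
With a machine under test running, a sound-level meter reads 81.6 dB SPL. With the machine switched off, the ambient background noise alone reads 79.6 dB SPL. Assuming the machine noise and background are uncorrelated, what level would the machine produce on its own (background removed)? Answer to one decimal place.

77.3 dB SPL

Remove the background by subtracting linear intensities:
L_src = 10·log₁₀(10^(81.6/10) − 10^(79.6/10)) = 10·log₁₀(53340000) = 77.3 dB SPL.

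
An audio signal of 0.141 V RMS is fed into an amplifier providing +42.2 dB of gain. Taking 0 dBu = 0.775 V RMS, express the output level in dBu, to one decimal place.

Input level: 20·log₁₀(0.141/0.775) = -14.80 dBu.
Output: -14.80 + 42.2 = +27.4 dBu.

+27.4 dBu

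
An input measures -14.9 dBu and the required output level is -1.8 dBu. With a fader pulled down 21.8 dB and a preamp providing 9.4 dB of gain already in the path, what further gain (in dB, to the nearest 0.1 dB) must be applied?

25.5 dB

The required make-up gain is the shortfall in the dB sum.
G = -1.8 − (-14.9) + 21.8 − 9.4 = 25.5 dB.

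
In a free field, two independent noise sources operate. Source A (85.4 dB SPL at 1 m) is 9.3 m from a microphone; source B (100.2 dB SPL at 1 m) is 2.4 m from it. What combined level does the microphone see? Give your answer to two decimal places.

92.61 dB SPL

At the listener: L_A = 85.4 − 20·log₁₀(9.3) = 66.030 dB; L_B = 100.2 − 20·log₁₀(2.4) = 92.596 dB.
Combined: 10·log₁₀(10^(66.030/10)+10^(92.596/10)) = 92.61 dB SPL.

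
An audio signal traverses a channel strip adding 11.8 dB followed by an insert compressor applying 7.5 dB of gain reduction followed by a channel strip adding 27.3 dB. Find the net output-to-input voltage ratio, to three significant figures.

38.0

Net gain = 11.8 + (−7.5) + 27.3 = 31.6 dB.
Voltage ratio = 10^(31.6/20) = 38.0.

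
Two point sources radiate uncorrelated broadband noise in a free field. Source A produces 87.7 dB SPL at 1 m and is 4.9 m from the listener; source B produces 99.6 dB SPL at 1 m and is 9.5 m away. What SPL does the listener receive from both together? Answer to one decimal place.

At the listener: L_A = 87.7 − 20·log₁₀(4.9) = 73.90 dB; L_B = 99.6 − 20·log₁₀(9.5) = 80.05 dB.
Combined: 10·log₁₀(10^(73.90/10)+10^(80.05/10)) = 81.0 dB SPL.

81.0 dB SPL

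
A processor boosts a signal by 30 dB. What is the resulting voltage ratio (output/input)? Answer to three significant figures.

31.6

Voltage ratio = 10^(dB/20).
10^(30/20) = 10^(1.500) = 31.6.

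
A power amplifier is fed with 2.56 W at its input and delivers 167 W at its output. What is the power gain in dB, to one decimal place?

18.1 dB

Power ratio → dB uses the 10·log₁₀ form:
10·log₁₀(167/2.56) = 10·log₁₀(65.23) = 18.1 dB.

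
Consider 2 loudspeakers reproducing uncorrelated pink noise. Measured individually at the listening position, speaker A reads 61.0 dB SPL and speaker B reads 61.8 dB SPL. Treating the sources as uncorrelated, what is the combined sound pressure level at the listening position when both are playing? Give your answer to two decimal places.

64.43 dB SPL

Add the sources as powers (linear), then convert back to dB:
L_total = 10·log₁₀(10^(61.0/10) + 10^(61.8/10)) = 10·log₁₀(2772000) = 64.43 dB SPL.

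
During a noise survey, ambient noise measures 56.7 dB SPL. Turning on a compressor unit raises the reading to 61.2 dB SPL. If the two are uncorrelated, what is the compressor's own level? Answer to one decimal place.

59.3 dB SPL

Background correction is a power subtraction:
L_src = 10·log₁₀(10^(61.2/10) − 10^(56.7/10)) = 10·log₁₀(850500) = 59.3 dB SPL.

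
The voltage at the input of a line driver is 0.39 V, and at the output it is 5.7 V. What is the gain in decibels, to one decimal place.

For a voltage ratio, dB = 20·log₁₀(V₂/V₁).
20·log₁₀(5.7/0.39) = 20·log₁₀(14.62) = 23.3 dB.

23.3 dB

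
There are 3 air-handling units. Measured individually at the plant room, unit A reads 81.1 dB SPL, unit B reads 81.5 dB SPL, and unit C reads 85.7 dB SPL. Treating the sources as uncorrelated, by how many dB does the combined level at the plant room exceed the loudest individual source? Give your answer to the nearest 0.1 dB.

Uncorrelated sources add in intensity (power), not in dB.
L_total = 10·log₁₀(10^(81.1/10) + 10^(81.5/10) + 10^(85.7/10)) = 88.07 dB SPL.
Excess over the loudest (85.7 dB): 88.07 − 85.7 = 2.4 dB.

2.4 dB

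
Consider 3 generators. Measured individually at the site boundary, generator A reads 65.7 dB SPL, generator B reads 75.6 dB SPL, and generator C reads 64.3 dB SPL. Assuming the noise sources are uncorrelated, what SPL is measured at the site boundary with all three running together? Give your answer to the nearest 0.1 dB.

76.3 dB SPL

Uncorrelated sources add in intensity (power), not in dB.
L_total = 10·log₁₀(10^(65.7/10) + 10^(75.6/10) + 10^(64.3/10)) = 10·log₁₀(42710000) = 76.3 dB SPL.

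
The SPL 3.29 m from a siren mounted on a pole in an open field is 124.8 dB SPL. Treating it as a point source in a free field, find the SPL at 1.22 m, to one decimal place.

133.4 dB SPL

Inverse-square spreading gives ΔL = −20·log₁₀(d₂/d₁).
ΔL = −20·log₁₀(1.22/3.29) = 8.62 dB, so L₂ = 124.8 + (8.62) = 133.4 dB SPL.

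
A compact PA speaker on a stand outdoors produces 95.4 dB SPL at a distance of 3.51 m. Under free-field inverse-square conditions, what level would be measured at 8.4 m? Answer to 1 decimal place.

87.8 dB SPL

Free-field point source: level drops by 20·log₁₀ of the distance ratio.
ΔL = −20·log₁₀(8.4/3.51) = -7.58 dB, so L₂ = 95.4 + (-7.58) = 87.8 dB SPL.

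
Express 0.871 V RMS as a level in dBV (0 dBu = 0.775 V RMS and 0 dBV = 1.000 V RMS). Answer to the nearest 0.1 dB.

dBV = 20·log₁₀(V / 1.000 V).
20·log₁₀(0.871/1.000) = -1.2 dBV.

-1.2 dBV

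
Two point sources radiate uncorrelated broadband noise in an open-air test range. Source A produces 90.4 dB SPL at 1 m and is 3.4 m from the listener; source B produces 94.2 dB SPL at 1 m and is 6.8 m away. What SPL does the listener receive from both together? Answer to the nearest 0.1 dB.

81.8 dB SPL

At the listener: L_A = 90.4 − 20·log₁₀(3.4) = 79.77 dB; L_B = 94.2 − 20·log₁₀(6.8) = 77.55 dB.
Combined: 10·log₁₀(10^(79.77/10)+10^(77.55/10)) = 81.8 dB SPL.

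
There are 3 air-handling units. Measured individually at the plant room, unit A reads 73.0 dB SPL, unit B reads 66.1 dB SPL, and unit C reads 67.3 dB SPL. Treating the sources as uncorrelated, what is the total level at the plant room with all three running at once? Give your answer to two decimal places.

Uncorrelated sources add in intensity (power), not in dB.
L_total = 10·log₁₀(10^(73.0/10) + 10^(66.1/10) + 10^(67.3/10)) = 10·log₁₀(29400000) = 74.68 dB SPL.

74.68 dB SPL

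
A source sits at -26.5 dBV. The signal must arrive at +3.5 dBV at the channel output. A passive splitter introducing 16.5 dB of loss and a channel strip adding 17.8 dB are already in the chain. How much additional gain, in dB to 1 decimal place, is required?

The required make-up gain is the shortfall in the dB sum.
G = +3.5 − (-26.5) + 16.5 − 17.8 = 28.7 dB.

28.7 dB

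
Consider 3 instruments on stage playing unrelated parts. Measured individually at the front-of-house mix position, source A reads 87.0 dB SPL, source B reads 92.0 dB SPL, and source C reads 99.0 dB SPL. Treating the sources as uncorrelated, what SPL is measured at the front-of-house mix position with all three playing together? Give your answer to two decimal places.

Uncorrelated sources add in intensity (power), not in dB.
L_total = 10·log₁₀(10^(87.0/10) + 10^(92.0/10) + 10^(99.0/10)) = 10·log₁₀(10029000000) = 100.01 dB SPL.

100.01 dB SPL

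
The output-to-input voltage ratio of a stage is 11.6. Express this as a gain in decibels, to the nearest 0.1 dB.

21.3 dB

Voltage is an amplitude quantity, so gain = 20·log₁₀(V_out/V_in).
20·log₁₀(11.6) = 21.3 dB.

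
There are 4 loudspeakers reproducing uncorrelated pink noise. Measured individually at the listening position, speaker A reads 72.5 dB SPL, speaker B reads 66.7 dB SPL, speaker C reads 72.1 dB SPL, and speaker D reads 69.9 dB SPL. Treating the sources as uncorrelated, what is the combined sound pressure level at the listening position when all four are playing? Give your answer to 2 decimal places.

Incoherent sources sum as intensities:
L_total = 10·log₁₀(10^(72.5/10) + 10^(66.7/10) + 10^(72.1/10) + 10^(69.9/10)) = 10·log₁₀(48450000) = 76.85 dB SPL.

76.85 dB SPL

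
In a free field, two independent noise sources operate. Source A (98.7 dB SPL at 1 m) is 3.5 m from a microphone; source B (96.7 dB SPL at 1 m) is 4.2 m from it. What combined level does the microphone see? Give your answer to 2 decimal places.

89.40 dB SPL

At the listener: L_A = 98.7 − 20·log₁₀(3.5) = 87.819 dB; L_B = 96.7 − 20·log₁₀(4.2) = 84.235 dB.
Combined: 10·log₁₀(10^(87.819/10)+10^(84.235/10)) = 89.40 dB SPL.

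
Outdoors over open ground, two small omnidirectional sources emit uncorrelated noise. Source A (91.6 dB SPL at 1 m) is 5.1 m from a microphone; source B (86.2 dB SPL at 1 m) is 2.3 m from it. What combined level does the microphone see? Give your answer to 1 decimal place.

At the listener: L_A = 91.6 − 20·log₁₀(5.1) = 77.45 dB; L_B = 86.2 − 20·log₁₀(2.3) = 78.97 dB.
Combined: 10·log₁₀(10^(77.45/10)+10^(78.97/10)) = 81.3 dB SPL.

81.3 dB SPL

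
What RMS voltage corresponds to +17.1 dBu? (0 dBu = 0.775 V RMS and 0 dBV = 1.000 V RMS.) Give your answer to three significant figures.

5.55 V

V = 0.775 V × 10^(+17.1/20).
= 0.775 × 7.161 = 5.55 V.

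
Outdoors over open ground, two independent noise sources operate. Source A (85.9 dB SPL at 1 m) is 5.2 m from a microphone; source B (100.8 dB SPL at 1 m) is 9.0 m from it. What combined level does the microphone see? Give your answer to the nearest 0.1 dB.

At the listener: L_A = 85.9 − 20·log₁₀(5.2) = 71.58 dB; L_B = 100.8 − 20·log₁₀(9.0) = 81.72 dB.
Combined: 10·log₁₀(10^(71.58/10)+10^(81.72/10)) = 82.1 dB SPL.

82.1 dB SPL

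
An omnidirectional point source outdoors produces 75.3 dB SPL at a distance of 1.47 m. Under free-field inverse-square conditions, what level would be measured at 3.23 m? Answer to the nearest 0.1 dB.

Free-field point source: level drops by 20·log₁₀ of the distance ratio.
ΔL = −20·log₁₀(3.23/1.47) = -6.84 dB, so L₂ = 75.3 + (-6.84) = 68.5 dB SPL.

68.5 dB SPL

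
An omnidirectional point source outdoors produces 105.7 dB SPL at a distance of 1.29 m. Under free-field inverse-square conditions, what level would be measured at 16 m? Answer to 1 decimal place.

For a point source in a free field, ΔL = −20·log₁₀(d₂/d₁).
ΔL = −20·log₁₀(16/1.29) = -21.87 dB, so L₂ = 105.7 + (-21.87) = 83.8 dB SPL.

83.8 dB SPL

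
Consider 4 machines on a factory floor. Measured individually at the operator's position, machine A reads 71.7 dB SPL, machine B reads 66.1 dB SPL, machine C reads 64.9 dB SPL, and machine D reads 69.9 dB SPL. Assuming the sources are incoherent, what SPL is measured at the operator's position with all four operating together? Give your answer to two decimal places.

75.01 dB SPL

Incoherent sources sum as intensities:
L_total = 10·log₁₀(10^(71.7/10) + 10^(66.1/10) + 10^(64.9/10) + 10^(69.9/10)) = 10·log₁₀(31730000) = 75.01 dB SPL.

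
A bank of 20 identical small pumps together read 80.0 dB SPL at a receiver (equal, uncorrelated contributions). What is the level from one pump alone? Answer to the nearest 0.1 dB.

20 equal incoherent sources add 10·log₁₀(20) = 13.01 dB over one source.
L_one = 80.0 − 13.01 = 67.0 dB SPL.

67.0 dB SPL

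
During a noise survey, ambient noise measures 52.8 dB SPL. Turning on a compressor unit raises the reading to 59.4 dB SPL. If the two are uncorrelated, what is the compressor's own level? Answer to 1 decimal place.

Subtract intensities: L_src = 10·log₁₀(10^(L_total/10) − 10^(L_bg/10)).
L_src = 10·log₁₀(10^(59.4/10) − 10^(52.8/10)) = 10·log₁₀(680400) = 58.3 dB SPL.

58.3 dB SPL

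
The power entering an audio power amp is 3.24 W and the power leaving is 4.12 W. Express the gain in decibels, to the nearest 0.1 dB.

Power ratio → dB uses the 10·log₁₀ form:
10·log₁₀(4.12/3.24) = 10·log₁₀(1.272) = 1.0 dB.

1.0 dB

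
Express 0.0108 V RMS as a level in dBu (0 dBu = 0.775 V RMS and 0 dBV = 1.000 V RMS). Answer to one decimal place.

dBu = 20·log₁₀(V / 0.775 V).
20·log₁₀(0.0108/0.775) = -37.1 dBu.

-37.1 dBu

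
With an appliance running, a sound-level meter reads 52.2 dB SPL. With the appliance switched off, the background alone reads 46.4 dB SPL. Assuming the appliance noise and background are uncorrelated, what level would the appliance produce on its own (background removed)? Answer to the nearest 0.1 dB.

Subtract intensities: L_src = 10·log₁₀(10^(L_total/10) − 10^(L_bg/10)).
L_src = 10·log₁₀(10^(52.2/10) − 10^(46.4/10)) = 10·log₁₀(122300) = 50.9 dB SPL.

50.9 dB SPL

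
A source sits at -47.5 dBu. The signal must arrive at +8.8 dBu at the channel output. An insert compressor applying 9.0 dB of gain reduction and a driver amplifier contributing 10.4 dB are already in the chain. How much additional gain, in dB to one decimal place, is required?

The required make-up gain is the shortfall in the dB sum.
G = +8.8 − (-47.5) + 9.0 − 10.4 = 54.9 dB.

54.9 dB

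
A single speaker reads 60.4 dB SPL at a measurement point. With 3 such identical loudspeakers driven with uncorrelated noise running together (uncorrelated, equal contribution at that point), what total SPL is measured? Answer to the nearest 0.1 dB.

65.2 dB SPL

3 equal incoherent sources raise the level by 10·log₁₀(3) = 4.77 dB.
L_total = 60.4 + 4.77 = 65.2 dB SPL.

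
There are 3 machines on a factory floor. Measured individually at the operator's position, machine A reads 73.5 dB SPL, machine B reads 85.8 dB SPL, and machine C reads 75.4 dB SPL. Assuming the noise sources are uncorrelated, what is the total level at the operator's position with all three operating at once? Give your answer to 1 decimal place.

86.4 dB SPL

Uncorrelated sources add in intensity (power), not in dB.
L_total = 10·log₁₀(10^(73.5/10) + 10^(85.8/10) + 10^(75.4/10)) = 10·log₁₀(437300000) = 86.4 dB SPL.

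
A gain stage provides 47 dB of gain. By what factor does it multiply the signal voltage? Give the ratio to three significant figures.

224

Voltage ratio = 10^(dB/20).
10^(47/20) = 10^(2.350) = 224.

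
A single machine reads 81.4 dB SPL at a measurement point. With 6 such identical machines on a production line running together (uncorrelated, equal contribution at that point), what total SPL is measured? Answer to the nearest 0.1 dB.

89.2 dB SPL

6 equal incoherent sources raise the level by 10·log₁₀(6) = 7.78 dB.
L_total = 81.4 + 7.78 = 89.2 dB SPL.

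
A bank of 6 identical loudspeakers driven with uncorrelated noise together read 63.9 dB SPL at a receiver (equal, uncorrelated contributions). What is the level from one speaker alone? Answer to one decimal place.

6 equal incoherent sources add 10·log₁₀(6) = 7.78 dB over one source.
L_one = 63.9 − 7.78 = 56.1 dB SPL.

56.1 dB SPL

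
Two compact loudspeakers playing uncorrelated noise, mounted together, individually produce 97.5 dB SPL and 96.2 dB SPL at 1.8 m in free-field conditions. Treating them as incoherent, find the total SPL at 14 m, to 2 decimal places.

Combined at 1.8 m: 10·log₁₀(10^(97.5/10)+10^(96.2/10)) = 99.909 dB SPL.
Then apply −20·log₁₀(14/1.8) = -17.817 dB → 82.09 dB SPL.

82.09 dB SPL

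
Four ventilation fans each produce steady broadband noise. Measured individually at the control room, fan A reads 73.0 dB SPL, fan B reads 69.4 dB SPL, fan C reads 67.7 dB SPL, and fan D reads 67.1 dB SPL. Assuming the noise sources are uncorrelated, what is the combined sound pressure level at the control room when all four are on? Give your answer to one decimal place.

76.0 dB SPL

Incoherent sources sum as intensities:
L_total = 10·log₁₀(10^(73.0/10) + 10^(69.4/10) + 10^(67.7/10) + 10^(67.1/10)) = 10·log₁₀(39680000) = 76.0 dB SPL.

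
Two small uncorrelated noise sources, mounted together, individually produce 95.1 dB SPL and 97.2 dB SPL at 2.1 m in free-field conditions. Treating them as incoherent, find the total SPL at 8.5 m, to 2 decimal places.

Combined at 2.1 m: 10·log₁₀(10^(95.1/10)+10^(97.2/10)) = 99.286 dB SPL.
Then apply −20·log₁₀(8.5/2.1) = -12.144 dB → 87.14 dB SPL.

87.14 dB SPL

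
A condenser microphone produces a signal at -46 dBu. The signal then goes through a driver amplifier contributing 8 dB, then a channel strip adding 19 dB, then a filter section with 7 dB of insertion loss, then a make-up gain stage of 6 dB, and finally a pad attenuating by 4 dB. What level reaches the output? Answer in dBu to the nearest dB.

-24 dBu

Cascaded gains and losses add directly in dB.
-46 + 8 + 19 − 7 + 6 − 4 = -24 dBu.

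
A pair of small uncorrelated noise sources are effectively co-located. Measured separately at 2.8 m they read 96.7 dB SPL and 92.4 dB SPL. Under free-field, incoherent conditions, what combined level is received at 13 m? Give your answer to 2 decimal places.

Combined at 2.8 m: 10·log₁₀(10^(96.7/10)+10^(92.4/10)) = 98.072 dB SPL.
Then apply −20·log₁₀(13/2.8) = -13.336 dB → 84.74 dB SPL.

84.74 dB SPL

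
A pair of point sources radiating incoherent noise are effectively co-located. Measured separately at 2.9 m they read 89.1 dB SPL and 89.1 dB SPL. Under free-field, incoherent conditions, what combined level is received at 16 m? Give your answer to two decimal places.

Combined at 2.9 m: 10·log₁₀(10^(89.1/10)+10^(89.1/10)) = 92.110 dB SPL.
Then apply −20·log₁₀(16/2.9) = -14.834 dB → 77.28 dB SPL.

77.28 dB SPL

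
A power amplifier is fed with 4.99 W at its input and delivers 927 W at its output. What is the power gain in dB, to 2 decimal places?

Power ratio → dB uses the 10·log₁₀ form:
10·log₁₀(927/4.99) = 10·log₁₀(185.8) = 22.69 dB.

22.69 dB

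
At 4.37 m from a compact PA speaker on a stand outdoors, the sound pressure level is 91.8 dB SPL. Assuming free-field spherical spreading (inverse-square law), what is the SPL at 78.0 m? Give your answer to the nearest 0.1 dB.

66.8 dB SPL

Inverse-square spreading gives ΔL = −20·log₁₀(d₂/d₁).
ΔL = −20·log₁₀(78.0/4.37) = -25.03 dB, so L₂ = 91.8 + (-25.03) = 66.8 dB SPL.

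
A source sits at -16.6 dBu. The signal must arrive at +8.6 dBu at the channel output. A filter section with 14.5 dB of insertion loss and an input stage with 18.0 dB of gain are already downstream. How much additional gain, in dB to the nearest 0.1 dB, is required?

21.7 dB

The required make-up gain is the shortfall in the dB sum.
G = +8.6 − (-16.6) + 14.5 − 18.0 = 21.7 dB.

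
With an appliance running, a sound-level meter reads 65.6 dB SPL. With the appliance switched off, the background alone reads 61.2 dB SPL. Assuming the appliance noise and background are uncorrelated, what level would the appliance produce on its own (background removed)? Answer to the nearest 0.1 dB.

Subtract intensities: L_src = 10·log₁₀(10^(L_total/10) − 10^(L_bg/10)).
L_src = 10·log₁₀(10^(65.6/10) − 10^(61.2/10)) = 10·log₁₀(2313000) = 63.6 dB SPL.

63.6 dB SPL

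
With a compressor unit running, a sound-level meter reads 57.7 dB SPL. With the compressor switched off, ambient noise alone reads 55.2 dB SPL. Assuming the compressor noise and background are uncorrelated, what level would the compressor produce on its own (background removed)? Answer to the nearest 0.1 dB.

Subtract intensities: L_src = 10·log₁₀(10^(L_total/10) − 10^(L_bg/10)).
L_src = 10·log₁₀(10^(57.7/10) − 10^(55.2/10)) = 10·log₁₀(257700) = 54.1 dB SPL.

54.1 dB SPL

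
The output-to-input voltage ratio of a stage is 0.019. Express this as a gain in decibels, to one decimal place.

-34.4 dB

For a voltage ratio, dB = 20·log₁₀(V₂/V₁).
20·log₁₀(0.019) = -34.4 dB.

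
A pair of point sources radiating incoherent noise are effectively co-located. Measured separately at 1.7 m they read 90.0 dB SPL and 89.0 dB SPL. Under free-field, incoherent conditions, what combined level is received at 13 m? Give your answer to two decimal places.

Combined at 1.7 m: 10·log₁₀(10^(90.0/10)+10^(89.0/10)) = 92.539 dB SPL.
Then apply −20·log₁₀(13/1.7) = -17.670 dB → 74.87 dB SPL.

74.87 dB SPL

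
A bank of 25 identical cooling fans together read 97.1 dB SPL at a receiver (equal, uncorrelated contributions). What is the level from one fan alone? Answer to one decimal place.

25 equal incoherent sources add 10·log₁₀(25) = 13.98 dB over one source.
L_one = 97.1 − 13.98 = 83.1 dB SPL.

83.1 dB SPL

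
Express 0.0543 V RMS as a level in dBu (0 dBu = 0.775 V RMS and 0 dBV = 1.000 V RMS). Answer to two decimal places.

dBu = 20·log₁₀(V / 0.775 V).
20·log₁₀(0.0543/0.775) = -23.09 dBu.

-23.09 dBu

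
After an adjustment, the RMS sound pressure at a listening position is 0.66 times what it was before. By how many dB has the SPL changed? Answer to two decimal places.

-3.61 dB

Sound pressure is an amplitude quantity: ΔL = 20·log₁₀(p₂/p₁).
20·log₁₀(0.66) = -3.61 dB.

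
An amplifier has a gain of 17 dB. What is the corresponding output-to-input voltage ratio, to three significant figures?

Voltage ratio = 10^(dB/20).
10^(17/20) = 10^(0.8500) = 7.08.

7.08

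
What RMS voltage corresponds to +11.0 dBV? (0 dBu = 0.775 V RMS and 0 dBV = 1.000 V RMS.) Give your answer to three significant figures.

V = 1.000 V × 10^(+11.0/20).
= 1.000 × 3.548 = 3.55 V.

3.55 V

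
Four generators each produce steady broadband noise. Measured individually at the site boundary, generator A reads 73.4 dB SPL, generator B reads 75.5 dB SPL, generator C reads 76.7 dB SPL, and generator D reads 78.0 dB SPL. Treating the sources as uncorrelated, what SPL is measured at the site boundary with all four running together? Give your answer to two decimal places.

Incoherent sources sum as intensities:
L_total = 10·log₁₀(10^(73.4/10) + 10^(75.5/10) + 10^(76.7/10) + 10^(78.0/10)) = 10·log₁₀(167200000) = 82.23 dB SPL.

82.23 dB SPL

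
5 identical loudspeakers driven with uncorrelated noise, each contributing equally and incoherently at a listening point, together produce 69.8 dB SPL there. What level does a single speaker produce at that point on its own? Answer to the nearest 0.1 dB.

5 equal incoherent sources add 10·log₁₀(5) = 6.99 dB over one source.
L_one = 69.8 − 6.99 = 62.8 dB SPL.

62.8 dB SPL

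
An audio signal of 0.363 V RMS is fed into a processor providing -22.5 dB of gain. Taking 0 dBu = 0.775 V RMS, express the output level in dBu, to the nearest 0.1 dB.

Input level: 20·log₁₀(0.363/0.775) = -6.59 dBu.
Output: -6.59 − 22.5 = -29.1 dBu.

-29.1 dBu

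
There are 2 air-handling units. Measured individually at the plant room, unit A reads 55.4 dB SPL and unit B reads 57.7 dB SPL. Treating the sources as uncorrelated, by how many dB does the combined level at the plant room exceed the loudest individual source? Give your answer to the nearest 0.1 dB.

Uncorrelated sources add in intensity (power), not in dB.
L_total = 10·log₁₀(10^(55.4/10) + 10^(57.7/10)) = 59.71 dB SPL.
Excess over the loudest (57.7 dB): 59.71 − 57.7 = 2.0 dB.

2.0 dB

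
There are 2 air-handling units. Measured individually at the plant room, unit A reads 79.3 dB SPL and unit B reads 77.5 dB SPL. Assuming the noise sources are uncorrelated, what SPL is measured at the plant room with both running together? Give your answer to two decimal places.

81.50 dB SPL

Add the sources as powers (linear), then convert back to dB:
L_total = 10·log₁₀(10^(79.3/10) + 10^(77.5/10)) = 10·log₁₀(141300000) = 81.50 dB SPL.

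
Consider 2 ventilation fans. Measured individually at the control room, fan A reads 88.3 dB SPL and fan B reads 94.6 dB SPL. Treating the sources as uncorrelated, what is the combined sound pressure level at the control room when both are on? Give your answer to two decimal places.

Uncorrelated sources add in intensity (power), not in dB.
L_total = 10·log₁₀(10^(88.3/10) + 10^(94.6/10)) = 10·log₁₀(3560000000) = 95.51 dB SPL.

95.51 dB SPL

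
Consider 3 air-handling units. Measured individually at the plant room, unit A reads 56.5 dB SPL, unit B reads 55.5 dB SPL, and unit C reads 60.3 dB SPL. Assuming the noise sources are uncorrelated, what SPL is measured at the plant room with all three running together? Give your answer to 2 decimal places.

62.73 dB SPL

Add the sources as powers (linear), then convert back to dB:
L_total = 10·log₁₀(10^(56.5/10) + 10^(55.5/10) + 10^(60.3/10)) = 10·log₁₀(1873000) = 62.73 dB SPL.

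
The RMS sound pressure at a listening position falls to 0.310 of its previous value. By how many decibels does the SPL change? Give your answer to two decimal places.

SPL change from a pressure ratio uses the 20·log₁₀ form:
20·log₁₀(0.310) = -10.17 dB.

-10.17 dB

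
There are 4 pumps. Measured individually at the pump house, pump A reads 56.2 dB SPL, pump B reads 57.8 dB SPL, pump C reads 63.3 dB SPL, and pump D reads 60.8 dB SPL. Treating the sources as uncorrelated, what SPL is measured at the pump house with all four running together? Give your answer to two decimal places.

Incoherent sources sum as intensities:
L_total = 10·log₁₀(10^(56.2/10) + 10^(57.8/10) + 10^(63.3/10) + 10^(60.8/10)) = 10·log₁₀(4360000) = 66.39 dB SPL.

66.39 dB SPL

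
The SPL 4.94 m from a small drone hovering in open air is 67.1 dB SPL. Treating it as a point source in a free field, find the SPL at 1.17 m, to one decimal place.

For a point source in a free field, ΔL = −20·log₁₀(d₂/d₁).
ΔL = −20·log₁₀(1.17/4.94) = 12.51 dB, so L₂ = 67.1 + (12.51) = 79.6 dB SPL.

79.6 dB SPL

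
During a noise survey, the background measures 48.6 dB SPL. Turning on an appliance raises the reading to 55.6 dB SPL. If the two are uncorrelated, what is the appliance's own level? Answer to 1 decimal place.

54.6 dB SPL

Background correction is a power subtraction:
L_src = 10·log₁₀(10^(55.6/10) − 10^(48.6/10)) = 10·log₁₀(290600) = 54.6 dB SPL.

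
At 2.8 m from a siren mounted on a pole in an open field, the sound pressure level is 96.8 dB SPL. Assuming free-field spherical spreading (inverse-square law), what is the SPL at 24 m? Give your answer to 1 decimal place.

For a point source in a free field, ΔL = −20·log₁₀(d₂/d₁).
ΔL = −20·log₁₀(24/2.8) = -18.66 dB, so L₂ = 96.8 + (-18.66) = 78.1 dB SPL.

78.1 dB SPL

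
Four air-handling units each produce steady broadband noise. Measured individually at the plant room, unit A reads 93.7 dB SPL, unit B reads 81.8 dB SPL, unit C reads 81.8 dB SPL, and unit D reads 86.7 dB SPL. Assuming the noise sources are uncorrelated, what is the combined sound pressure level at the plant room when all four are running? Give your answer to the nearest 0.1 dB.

94.9 dB SPL

Uncorrelated sources add in intensity (power), not in dB.
L_total = 10·log₁₀(10^(93.7/10) + 10^(81.8/10) + 10^(81.8/10) + 10^(86.7/10)) = 10·log₁₀(3115000000) = 94.9 dB SPL.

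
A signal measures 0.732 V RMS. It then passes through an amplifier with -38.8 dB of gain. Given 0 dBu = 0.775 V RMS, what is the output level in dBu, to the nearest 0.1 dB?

Input level: 20·log₁₀(0.732/0.775) = -0.50 dBu.
Output: -0.50 − 38.8 = -39.3 dBu.

-39.3 dBu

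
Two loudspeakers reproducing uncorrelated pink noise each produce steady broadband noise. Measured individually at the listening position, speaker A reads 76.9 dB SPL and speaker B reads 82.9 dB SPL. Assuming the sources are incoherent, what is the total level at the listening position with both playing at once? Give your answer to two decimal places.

83.87 dB SPL

Incoherent sources sum as intensities:
L_total = 10·log₁₀(10^(76.9/10) + 10^(82.9/10)) = 10·log₁₀(244000000) = 83.87 dB SPL.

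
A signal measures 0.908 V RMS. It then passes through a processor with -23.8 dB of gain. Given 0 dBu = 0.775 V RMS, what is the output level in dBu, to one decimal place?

Input level: 20·log₁₀(0.908/0.775) = 1.38 dBu.
Output: 1.38 − 23.8 = -22.4 dBu.

-22.4 dBu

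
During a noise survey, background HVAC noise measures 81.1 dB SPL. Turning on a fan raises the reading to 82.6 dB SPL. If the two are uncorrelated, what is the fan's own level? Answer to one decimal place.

77.3 dB SPL

Remove the background by subtracting linear intensities:
L_src = 10·log₁₀(10^(82.6/10) − 10^(81.1/10)) = 10·log₁₀(53150000) = 77.3 dB SPL.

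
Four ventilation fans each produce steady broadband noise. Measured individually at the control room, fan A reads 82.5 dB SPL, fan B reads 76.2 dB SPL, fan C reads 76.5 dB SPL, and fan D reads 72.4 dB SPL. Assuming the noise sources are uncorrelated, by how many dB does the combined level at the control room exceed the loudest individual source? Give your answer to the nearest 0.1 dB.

Uncorrelated sources add in intensity (power), not in dB.
L_total = 10·log₁₀(10^(82.5/10) + 10^(76.2/10) + 10^(76.5/10) + 10^(72.4/10)) = 84.50 dB SPL.
Excess over the loudest (82.5 dB): 84.50 − 82.5 = 2.0 dB.

2.0 dB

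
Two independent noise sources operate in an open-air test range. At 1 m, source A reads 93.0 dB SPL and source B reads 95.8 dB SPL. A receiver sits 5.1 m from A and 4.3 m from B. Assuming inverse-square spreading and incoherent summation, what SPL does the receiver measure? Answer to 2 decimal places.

84.51 dB SPL

At the listener: L_A = 93.0 − 20·log₁₀(5.1) = 78.849 dB; L_B = 95.8 − 20·log₁₀(4.3) = 83.131 dB.
Combined: 10·log₁₀(10^(78.849/10)+10^(83.131/10)) = 84.51 dB SPL.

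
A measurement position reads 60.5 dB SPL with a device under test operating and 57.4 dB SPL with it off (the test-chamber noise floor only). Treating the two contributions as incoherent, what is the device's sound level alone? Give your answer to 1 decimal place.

Background correction is a power subtraction:
L_src = 10·log₁₀(10^(60.5/10) − 10^(57.4/10)) = 10·log₁₀(572500) = 57.6 dB SPL.

57.6 dB SPL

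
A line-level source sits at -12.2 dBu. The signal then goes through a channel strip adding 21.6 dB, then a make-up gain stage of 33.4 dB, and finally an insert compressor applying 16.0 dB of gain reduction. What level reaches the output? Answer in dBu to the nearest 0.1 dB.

+26.8 dBu

Gain stages sum in dB:
-12.2 + 21.6 + 33.4 − 16.0 = +26.8 dBu.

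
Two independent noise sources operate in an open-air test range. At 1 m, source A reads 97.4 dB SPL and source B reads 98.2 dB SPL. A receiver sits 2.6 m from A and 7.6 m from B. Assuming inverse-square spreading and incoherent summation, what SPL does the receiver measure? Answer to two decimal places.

89.67 dB SPL

At the listener: L_A = 97.4 − 20·log₁₀(2.6) = 89.101 dB; L_B = 98.2 − 20·log₁₀(7.6) = 80.584 dB.
Combined: 10·log₁₀(10^(89.101/10)+10^(80.584/10)) = 89.67 dB SPL.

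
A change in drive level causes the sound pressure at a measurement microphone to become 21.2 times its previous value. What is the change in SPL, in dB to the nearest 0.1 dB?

Sound pressure is an amplitude quantity: ΔL = 20·log₁₀(p₂/p₁).
20·log₁₀(21.2) = 26.5 dB.

26.5 dB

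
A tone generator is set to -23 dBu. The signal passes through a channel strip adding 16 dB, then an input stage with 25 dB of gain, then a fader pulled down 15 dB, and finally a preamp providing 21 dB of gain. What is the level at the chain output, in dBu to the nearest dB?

Gain stages sum in dB:
-23 + 16 + 25 − 15 + 21 = +24 dBu.

+24 dBu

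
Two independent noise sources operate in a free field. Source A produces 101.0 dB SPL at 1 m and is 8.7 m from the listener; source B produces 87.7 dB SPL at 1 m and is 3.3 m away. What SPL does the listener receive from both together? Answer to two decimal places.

At the listener: L_A = 101.0 − 20·log₁₀(8.7) = 82.210 dB; L_B = 87.7 − 20·log₁₀(3.3) = 77.330 dB.
Combined: 10·log₁₀(10^(82.210/10)+10^(77.330/10)) = 83.43 dB SPL.

83.43 dB SPL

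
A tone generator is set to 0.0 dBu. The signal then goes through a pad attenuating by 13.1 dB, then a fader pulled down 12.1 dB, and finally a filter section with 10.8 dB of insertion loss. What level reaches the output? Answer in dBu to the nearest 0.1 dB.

Cascaded gains and losses add directly in dB.
0.0 − 13.1 − 12.1 − 10.8 = -36.0 dBu.

-36.0 dBu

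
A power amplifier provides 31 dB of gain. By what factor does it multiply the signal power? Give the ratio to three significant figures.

Power ratio = 10^(dB/10).
10^(31/10) = 10^(3.100) = 1260.

1260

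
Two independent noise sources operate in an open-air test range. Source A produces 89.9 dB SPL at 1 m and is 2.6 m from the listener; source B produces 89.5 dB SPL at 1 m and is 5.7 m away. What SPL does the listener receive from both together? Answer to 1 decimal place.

At the listener: L_A = 89.9 − 20·log₁₀(2.6) = 81.60 dB; L_B = 89.5 − 20·log₁₀(5.7) = 74.38 dB.
Combined: 10·log₁₀(10^(81.60/10)+10^(74.38/10)) = 82.4 dB SPL.

82.4 dB SPL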